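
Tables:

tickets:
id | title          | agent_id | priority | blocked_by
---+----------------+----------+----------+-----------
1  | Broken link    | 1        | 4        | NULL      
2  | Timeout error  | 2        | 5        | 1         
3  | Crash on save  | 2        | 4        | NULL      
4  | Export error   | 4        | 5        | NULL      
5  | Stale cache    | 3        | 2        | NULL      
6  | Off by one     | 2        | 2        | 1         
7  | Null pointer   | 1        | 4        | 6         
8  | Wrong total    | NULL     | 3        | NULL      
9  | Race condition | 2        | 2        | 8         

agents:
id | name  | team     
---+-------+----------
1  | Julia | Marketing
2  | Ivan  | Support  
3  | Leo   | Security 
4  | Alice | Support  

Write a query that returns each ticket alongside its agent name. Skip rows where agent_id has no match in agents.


INNER JOIN keeps only tickets rows whose agent_id matches an id in agents. Walk through each ticket:
  - ticket 1 (Broken link): agent_id=1 -> matches Julia
  - ticket 2 (Timeout error): agent_id=2 -> matches Ivan
  - ticket 3 (Crash on save): agent_id=2 -> matches Ivan
  - ticket 4 (Export error): agent_id=4 -> matches Alice
  - ticket 5 (Stale cache): agent_id=3 -> matches Leo
  - ticket 6 (Off by one): agent_id=2 -> matches Ivan
  - ticket 7 (Null pointer): agent_id=1 -> matches Julia
  - ticket 8 (Wrong total): agent_id=NULL, no match -> dropped
  - ticket 9 (Race condition): agent_id=2 -> matches Ivan
So 1 of 9 rows is dropped.

SQL:
SELECT a.title, b.name AS agent
FROM tickets a
INNER JOIN agents b ON a.agent_id = b.id

Result:
title          | agent
---------------+------
Broken link    | Julia
Timeout error  | Ivan 
Crash on save  | Ivan 
Export error   | Alice
Stale cache    | Leo  
Off by one     | Ivan 
Null pointer   | Julia
Race condition | Ivan 


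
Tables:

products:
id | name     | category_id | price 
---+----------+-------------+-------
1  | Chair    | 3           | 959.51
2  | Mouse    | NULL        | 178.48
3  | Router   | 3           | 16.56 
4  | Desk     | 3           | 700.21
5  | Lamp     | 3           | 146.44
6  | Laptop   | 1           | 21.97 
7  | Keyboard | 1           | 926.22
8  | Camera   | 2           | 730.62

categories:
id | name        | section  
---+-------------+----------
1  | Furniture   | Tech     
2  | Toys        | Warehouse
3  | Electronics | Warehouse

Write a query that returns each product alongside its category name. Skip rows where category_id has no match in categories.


INNER JOIN keeps only products rows whose category_id matches an id in categories. Walk through each product:
  - product 1 (Chair): category_id=3 -> matches Electronics
  - product 2 (Mouse): category_id=NULL, no match -> dropped
  - product 3 (Router): category_id=3 -> matches Electronics
  - product 4 (Desk): category_id=3 -> matches Electronics
  - product 5 (Lamp): category_id=3 -> matches Electronics
  - product 6 (Laptop): category_id=1 -> matches Furniture
  - product 7 (Keyboard): category_id=1 -> matches Furniture
  - product 8 (Camera): category_id=2 -> matches Toys
So 1 of 8 rows is dropped.

SQL:
SELECT a.name, b.name AS category
FROM products a
INNER JOIN categories b ON a.category_id = b.id

Result:
name     | category   
---------+------------
Chair    | Electronics
Router   | Electronics
Desk     | Electronics
Lamp     | Electronics
Laptop   | Furniture  
Keyboard | Furniture  
Camera   | Toys       


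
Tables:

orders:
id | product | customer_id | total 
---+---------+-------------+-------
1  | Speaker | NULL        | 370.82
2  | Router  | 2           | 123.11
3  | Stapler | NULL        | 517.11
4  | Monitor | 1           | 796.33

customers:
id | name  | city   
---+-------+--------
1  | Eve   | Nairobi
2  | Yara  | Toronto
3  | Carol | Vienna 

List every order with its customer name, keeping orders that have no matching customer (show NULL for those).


LEFT JOIN keeps every row from orders (the left table); where customer_id has no match in customers, the customer columns become NULL. Walk through each order:
  - order 1 (Speaker): customer_id=NULL, no match -> kept with NULL
  - order 2 (Router): customer_id=2 -> matches Yara
  - order 3 (Stapler): customer_id=NULL, no match -> kept with NULL
  - order 4 (Monitor): customer_id=1 -> matches Eve
All 4 rows appear; 2 have NULL customer.

SQL:
SELECT a.product, b.name AS customer
FROM orders a
LEFT JOIN customers b ON a.customer_id = b.id

Result:
product | customer
--------+---------
Speaker | NULL    
Router  | Yara    
Stapler | NULL    
Monitor | Eve     


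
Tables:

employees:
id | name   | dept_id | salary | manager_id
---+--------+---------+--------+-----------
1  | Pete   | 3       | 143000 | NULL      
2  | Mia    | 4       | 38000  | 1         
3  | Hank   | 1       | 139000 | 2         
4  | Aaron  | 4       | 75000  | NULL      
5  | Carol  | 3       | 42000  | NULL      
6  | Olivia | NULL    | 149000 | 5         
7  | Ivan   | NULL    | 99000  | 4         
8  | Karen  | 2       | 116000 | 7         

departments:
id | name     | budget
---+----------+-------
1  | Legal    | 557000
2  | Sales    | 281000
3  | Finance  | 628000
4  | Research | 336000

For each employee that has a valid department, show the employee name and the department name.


INNER JOIN keeps only employees rows whose dept_id matches an id in departments. Walk through each employee:
  - employee 1 (Pete): dept_id=3 -> matches Finance
  - employee 2 (Mia): dept_id=4 -> matches Research
  - employee 3 (Hank): dept_id=1 -> matches Legal
  - employee 4 (Aaron): dept_id=4 -> matches Research
  - employee 5 (Carol): dept_id=3 -> matches Finance
  - employee 6 (Olivia): dept_id=NULL, no match -> dropped
  - employee 7 (Ivan): dept_id=NULL, no match -> dropped
  - employee 8 (Karen): dept_id=2 -> matches Sales
So 2 of 8 rows are dropped.

SQL:
SELECT a.name, b.name AS department
FROM employees a
INNER JOIN departments b ON a.dept_id = b.id

Result:
name  | department
------+-----------
Pete  | Finance   
Mia   | Research  
Hank  | Legal     
Aaron | Research  
Carol | Finance   
Karen | Sales     


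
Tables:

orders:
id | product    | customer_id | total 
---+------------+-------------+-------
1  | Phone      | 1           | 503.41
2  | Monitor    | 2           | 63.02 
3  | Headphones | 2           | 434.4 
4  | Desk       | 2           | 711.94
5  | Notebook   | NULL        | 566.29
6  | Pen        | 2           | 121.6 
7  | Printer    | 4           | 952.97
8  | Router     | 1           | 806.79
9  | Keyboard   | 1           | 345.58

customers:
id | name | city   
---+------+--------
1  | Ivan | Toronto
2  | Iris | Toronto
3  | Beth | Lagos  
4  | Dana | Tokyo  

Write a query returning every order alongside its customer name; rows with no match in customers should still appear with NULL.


LEFT JOIN keeps every row from orders (the left table); where customer_id has no match in customers, the customer columns become NULL. Walk through each order:
  - order 1 (Phone): customer_id=1 -> matches Ivan
  - order 2 (Monitor): customer_id=2 -> matches Iris
  - order 3 (Headphones): customer_id=2 -> matches Iris
  - order 4 (Desk): customer_id=2 -> matches Iris
  - order 5 (Notebook): customer_id=NULL, no match -> kept with NULL
  - order 6 (Pen): customer_id=2 -> matches Iris
  - order 7 (Printer): customer_id=4 -> matches Dana
  - order 8 (Router): customer_id=1 -> matches Ivan
  - order 9 (Keyboard): customer_id=1 -> matches Ivan
All 9 rows appear; 1 has NULL customer.

SQL:
SELECT a.product, b.name AS customer
FROM orders a
LEFT JOIN customers b ON a.customer_id = b.id

Result:
product    | customer
-----------+---------
Phone      | Ivan    
Monitor    | Iris    
Headphones | Iris    
Desk       | Iris    
Notebook   | NULL    
Pen        | Iris    
Printer    | Dana    
Router     | Ivan    
Keyboard   | Ivan    


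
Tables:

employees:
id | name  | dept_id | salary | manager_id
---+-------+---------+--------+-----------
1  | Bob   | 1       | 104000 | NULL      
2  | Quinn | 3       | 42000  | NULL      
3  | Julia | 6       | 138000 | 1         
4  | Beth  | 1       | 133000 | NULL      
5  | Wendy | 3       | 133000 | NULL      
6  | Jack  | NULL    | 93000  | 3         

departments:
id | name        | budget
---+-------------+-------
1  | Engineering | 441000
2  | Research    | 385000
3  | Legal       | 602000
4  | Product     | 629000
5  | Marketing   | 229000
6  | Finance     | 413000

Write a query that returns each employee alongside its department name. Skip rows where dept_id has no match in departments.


INNER JOIN keeps only employees rows whose dept_id matches an id in departments. Walk through each employee:
  - employee 1 (Bob): dept_id=1 -> matches Engineering
  - employee 2 (Quinn): dept_id=3 -> matches Legal
  - employee 3 (Julia): dept_id=6 -> matches Finance
  - employee 4 (Beth): dept_id=1 -> matches Engineering
  - employee 5 (Wendy): dept_id=3 -> matches Legal
  - employee 6 (Jack): dept_id=NULL, no match -> dropped
So 1 of 6 rows is dropped.

SQL:
SELECT a.name, b.name AS department
FROM employees a
INNER JOIN departments b ON a.dept_id = b.id

Result:
name  | department 
------+------------
Bob   | Engineering
Quinn | Legal      
Julia | Finance    
Beth  | Engineering
Wendy | Legal      


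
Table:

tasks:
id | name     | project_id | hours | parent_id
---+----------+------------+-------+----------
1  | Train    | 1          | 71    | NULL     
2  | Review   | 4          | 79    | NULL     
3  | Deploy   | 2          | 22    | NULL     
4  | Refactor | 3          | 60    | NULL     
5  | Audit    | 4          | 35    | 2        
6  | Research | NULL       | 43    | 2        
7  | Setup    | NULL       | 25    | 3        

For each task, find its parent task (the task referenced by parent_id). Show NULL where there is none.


This is a self-join: tasks is joined to a second copy of itself, matching each row's parent_id to another row's id. Use LEFT JOIN so rows with parent_id=NULL are kept.
  - task 1 (Train): parent_id=NULL -> NULL
  - task 2 (Review): parent_id=NULL -> NULL
  - task 3 (Deploy): parent_id=NULL -> NULL
  - task 4 (Refactor): parent_id=NULL -> NULL
  - task 5 (Audit): parent_id=2 -> Review
  - task 6 (Research): parent_id=2 -> Review
  - task 7 (Setup): parent_id=3 -> Deploy

SQL:
SELECT a.name AS item, b.name AS parent
FROM tasks a
LEFT JOIN tasks b ON a.parent_id = b.id

Result:
item     | parent
---------+-------
Train    | NULL  
Review   | NULL  
Deploy   | NULL  
Refactor | NULL  
Audit    | Review
Research | Review
Setup    | Deploy


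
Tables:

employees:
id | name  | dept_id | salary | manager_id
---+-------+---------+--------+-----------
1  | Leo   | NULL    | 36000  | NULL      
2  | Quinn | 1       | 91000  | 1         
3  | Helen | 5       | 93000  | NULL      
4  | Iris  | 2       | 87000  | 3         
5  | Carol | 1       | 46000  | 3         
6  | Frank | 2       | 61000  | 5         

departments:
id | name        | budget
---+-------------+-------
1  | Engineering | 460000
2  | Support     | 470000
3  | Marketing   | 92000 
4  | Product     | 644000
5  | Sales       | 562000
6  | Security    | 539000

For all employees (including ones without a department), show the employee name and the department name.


LEFT JOIN keeps every row from employees (the left table); where dept_id has no match in departments, the department columns become NULL. Walk through each employee:
  - employee 1 (Leo): dept_id=NULL, no match -> kept with NULL
  - employee 2 (Quinn): dept_id=1 -> matches Engineering
  - employee 3 (Helen): dept_id=5 -> matches Sales
  - employee 4 (Iris): dept_id=2 -> matches Support
  - employee 5 (Carol): dept_id=1 -> matches Engineering
  - employee 6 (Frank): dept_id=2 -> matches Support
All 6 rows appear; 1 has NULL department.

SQL:
SELECT a.name, b.name AS department
FROM employees a
LEFT JOIN departments b ON a.dept_id = b.id

Result:
name  | department 
------+------------
Leo   | NULL       
Quinn | Engineering
Helen | Sales      
Iris  | Support    
Carol | Engineering
Frank | Support    


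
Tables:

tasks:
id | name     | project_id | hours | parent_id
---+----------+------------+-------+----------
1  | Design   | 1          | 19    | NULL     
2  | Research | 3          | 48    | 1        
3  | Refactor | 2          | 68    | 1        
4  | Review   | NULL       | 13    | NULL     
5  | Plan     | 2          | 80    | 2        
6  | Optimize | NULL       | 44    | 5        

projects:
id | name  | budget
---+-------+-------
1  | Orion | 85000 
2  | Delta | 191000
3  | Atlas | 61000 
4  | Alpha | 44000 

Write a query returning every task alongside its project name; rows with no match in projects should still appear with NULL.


LEFT JOIN keeps every row from tasks (the left table); where project_id has no match in projects, the project columns become NULL. Walk through each task:
  - task 1 (Design): project_id=1 -> matches Orion
  - task 2 (Research): project_id=3 -> matches Atlas
  - task 3 (Refactor): project_id=2 -> matches Delta
  - task 4 (Review): project_id=NULL, no match -> kept with NULL
  - task 5 (Plan): project_id=2 -> matches Delta
  - task 6 (Optimize): project_id=NULL, no match -> kept with NULL
All 6 rows appear; 2 have NULL project.

SQL:
SELECT a.name, b.name AS project
FROM tasks a
LEFT JOIN projects b ON a.project_id = b.id

Result:
name     | project
---------+--------
Design   | Orion  
Research | Atlas  
Refactor | Delta  
Review   | NULL   
Plan     | Delta  
Optimize | NULL   


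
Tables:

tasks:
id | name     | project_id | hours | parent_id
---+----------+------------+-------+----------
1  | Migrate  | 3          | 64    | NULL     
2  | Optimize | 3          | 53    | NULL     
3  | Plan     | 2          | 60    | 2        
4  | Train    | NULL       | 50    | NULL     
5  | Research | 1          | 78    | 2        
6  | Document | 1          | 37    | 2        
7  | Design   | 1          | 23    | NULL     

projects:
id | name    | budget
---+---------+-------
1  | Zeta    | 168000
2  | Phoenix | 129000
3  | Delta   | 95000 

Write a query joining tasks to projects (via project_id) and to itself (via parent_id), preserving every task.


Two LEFT JOINs from the same base table tasks: one to projects via project_id, one to tasks itself via parent_id. Both are LEFT so every task is preserved.
Match against projects:
  - task 1 (Migrate): project_id=3 -> matches Delta
  - task 2 (Optimize): project_id=3 -> matches Delta
  - task 3 (Plan): project_id=2 -> matches Phoenix
  - task 4 (Train): project_id=NULL, no match -> kept with NULL
  - task 5 (Research): project_id=1 -> matches Zeta
  - task 6 (Document): project_id=1 -> matches Zeta
  - task 7 (Design): project_id=1 -> matches Zeta
Match against tasks (self):
  - task 1 (Migrate): parent_id=NULL -> NULL
  - task 2 (Optimize): parent_id=NULL -> NULL
  - task 3 (Plan): parent_id=2 -> Optimize
  - task 4 (Train): parent_id=NULL -> NULL
  - task 5 (Research): parent_id=2 -> Optimize
  - task 6 (Document): parent_id=2 -> Optimize
  - task 7 (Design): parent_id=NULL -> NULL

SQL:
SELECT a.name, b.name AS project, c.name AS parent
FROM tasks a
LEFT JOIN projects b ON a.project_id = b.id
LEFT JOIN tasks c ON a.parent_id = c.id

Result:
name     | project | parent  
---------+---------+---------
Migrate  | Delta   | NULL    
Optimize | Delta   | NULL    
Plan     | Phoenix | Optimize
Train    | NULL    | NULL    
Research | Zeta    | Optimize
Document | Zeta    | Optimize
Design   | Zeta    | NULL    


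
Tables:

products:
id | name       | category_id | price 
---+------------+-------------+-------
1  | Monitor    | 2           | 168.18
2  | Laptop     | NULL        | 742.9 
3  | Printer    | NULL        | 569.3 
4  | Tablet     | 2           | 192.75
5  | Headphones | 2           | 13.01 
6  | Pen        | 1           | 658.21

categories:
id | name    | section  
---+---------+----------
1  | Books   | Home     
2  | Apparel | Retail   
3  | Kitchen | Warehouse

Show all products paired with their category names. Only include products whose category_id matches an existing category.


INNER JOIN keeps only products rows whose category_id matches an id in categories. Walk through each product:
  - product 1 (Monitor): category_id=2 -> matches Apparel
  - product 2 (Laptop): category_id=NULL, no match -> dropped
  - product 3 (Printer): category_id=NULL, no match -> dropped
  - product 4 (Tablet): category_id=2 -> matches Apparel
  - product 5 (Headphones): category_id=2 -> matches Apparel
  - product 6 (Pen): category_id=1 -> matches Books
So 2 of 6 rows are dropped.

SQL:
SELECT a.name, b.name AS category
FROM products a
INNER JOIN categories b ON a.category_id = b.id

Result:
name       | category
-----------+---------
Monitor    | Apparel 
Tablet     | Apparel 
Headphones | Apparel 
Pen        | Books   


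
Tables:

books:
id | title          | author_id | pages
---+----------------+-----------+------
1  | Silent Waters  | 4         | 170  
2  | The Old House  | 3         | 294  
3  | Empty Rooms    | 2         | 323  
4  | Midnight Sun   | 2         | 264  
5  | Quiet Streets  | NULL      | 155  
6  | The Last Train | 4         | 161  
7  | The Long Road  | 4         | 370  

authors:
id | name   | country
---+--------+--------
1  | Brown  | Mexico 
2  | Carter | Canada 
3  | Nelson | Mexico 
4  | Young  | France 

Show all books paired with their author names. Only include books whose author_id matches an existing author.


INNER JOIN keeps only books rows whose author_id matches an id in authors. Walk through each book:
  - book 1 (Silent Waters): author_id=4 -> matches Young
  - book 2 (The Old House): author_id=3 -> matches Nelson
  - book 3 (Empty Rooms): author_id=2 -> matches Carter
  - book 4 (Midnight Sun): author_id=2 -> matches Carter
  - book 5 (Quiet Streets): author_id=NULL, no match -> dropped
  - book 6 (The Last Train): author_id=4 -> matches Young
  - book 7 (The Long Road): author_id=4 -> matches Young
So 1 of 7 rows is dropped.

SQL:
SELECT a.title, b.name AS author
FROM books a
INNER JOIN authors b ON a.author_id = b.id

Result:
title          | author
---------------+-------
Silent Waters  | Young 
The Old House  | Nelson
Empty Rooms    | Carter
Midnight Sun   | Carter
The Last Train | Young 
The Long Road  | Young 


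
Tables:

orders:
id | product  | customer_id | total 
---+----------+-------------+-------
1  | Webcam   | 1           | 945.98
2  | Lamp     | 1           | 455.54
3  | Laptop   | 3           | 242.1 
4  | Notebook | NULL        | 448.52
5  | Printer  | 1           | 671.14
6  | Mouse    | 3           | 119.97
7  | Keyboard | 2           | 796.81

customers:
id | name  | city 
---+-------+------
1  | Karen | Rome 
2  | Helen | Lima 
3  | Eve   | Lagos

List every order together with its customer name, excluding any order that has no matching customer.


INNER JOIN keeps only orders rows whose customer_id matches an id in customers. Walk through each order:
  - order 1 (Webcam): customer_id=1 -> matches Karen
  - order 2 (Lamp): customer_id=1 -> matches Karen
  - order 3 (Laptop): customer_id=3 -> matches Eve
  - order 4 (Notebook): customer_id=NULL, no match -> dropped
  - order 5 (Printer): customer_id=1 -> matches Karen
  - order 6 (Mouse): customer_id=3 -> matches Eve
  - order 7 (Keyboard): customer_id=2 -> matches Helen
So 1 of 7 rows is dropped.

SQL:
SELECT a.product, b.name AS customer
FROM orders a
INNER JOIN customers b ON a.customer_id = b.id

Result:
product  | customer
---------+---------
Webcam   | Karen   
Lamp     | Karen   
Laptop   | Eve     
Printer  | Karen   
Mouse    | Eve     
Keyboard | Helen   


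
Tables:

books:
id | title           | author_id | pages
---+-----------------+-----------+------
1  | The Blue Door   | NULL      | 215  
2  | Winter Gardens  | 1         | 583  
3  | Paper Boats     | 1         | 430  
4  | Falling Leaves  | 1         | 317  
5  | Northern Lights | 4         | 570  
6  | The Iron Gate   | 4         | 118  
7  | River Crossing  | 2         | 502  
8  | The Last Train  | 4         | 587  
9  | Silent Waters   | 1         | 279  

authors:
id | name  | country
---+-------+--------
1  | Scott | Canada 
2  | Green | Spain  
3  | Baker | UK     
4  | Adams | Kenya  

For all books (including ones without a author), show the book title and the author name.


LEFT JOIN keeps every row from books (the left table); where author_id has no match in authors, the author columns become NULL. Walk through each book:
  - book 1 (The Blue Door): author_id=NULL, no match -> kept with NULL
  - book 2 (Winter Gardens): author_id=1 -> matches Scott
  - book 3 (Paper Boats): author_id=1 -> matches Scott
  - book 4 (Falling Leaves): author_id=1 -> matches Scott
  - book 5 (Northern Lights): author_id=4 -> matches Adams
  - book 6 (The Iron Gate): author_id=4 -> matches Adams
  - book 7 (River Crossing): author_id=2 -> matches Green
  - book 8 (The Last Train): author_id=4 -> matches Adams
  - book 9 (Silent Waters): author_id=1 -> matches Scott
All 9 rows appear; 1 has NULL author.

SQL:
SELECT a.title, b.name AS author
FROM books a
LEFT JOIN authors b ON a.author_id = b.id

Result:
title           | author
----------------+-------
The Blue Door   | NULL  
Winter Gardens  | Scott 
Paper Boats     | Scott 
Falling Leaves  | Scott 
Northern Lights | Adams 
The Iron Gate   | Adams 
River Crossing  | Green 
The Last Train  | Adams 
Silent Waters   | Scott 


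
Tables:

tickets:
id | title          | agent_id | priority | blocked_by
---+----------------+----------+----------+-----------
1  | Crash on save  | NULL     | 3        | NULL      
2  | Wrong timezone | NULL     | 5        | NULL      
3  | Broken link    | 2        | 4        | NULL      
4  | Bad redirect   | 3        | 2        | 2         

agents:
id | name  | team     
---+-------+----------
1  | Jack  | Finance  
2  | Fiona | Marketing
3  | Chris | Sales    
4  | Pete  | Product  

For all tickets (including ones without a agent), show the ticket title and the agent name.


LEFT JOIN keeps every row from tickets (the left table); where agent_id has no match in agents, the agent columns become NULL. Walk through each ticket:
  - ticket 1 (Crash on save): agent_id=NULL, no match -> kept with NULL
  - ticket 2 (Wrong timezone): agent_id=NULL, no match -> kept with NULL
  - ticket 3 (Broken link): agent_id=2 -> matches Fiona
  - ticket 4 (Bad redirect): agent_id=3 -> matches Chris
All 4 rows appear; 2 have NULL agent.

SQL:
SELECT a.title, b.name AS agent
FROM tickets a
LEFT JOIN agents b ON a.agent_id = b.id

Result:
title          | agent
---------------+------
Crash on save  | NULL 
Wrong timezone | NULL 
Broken link    | Fiona
Bad redirect   | Chris


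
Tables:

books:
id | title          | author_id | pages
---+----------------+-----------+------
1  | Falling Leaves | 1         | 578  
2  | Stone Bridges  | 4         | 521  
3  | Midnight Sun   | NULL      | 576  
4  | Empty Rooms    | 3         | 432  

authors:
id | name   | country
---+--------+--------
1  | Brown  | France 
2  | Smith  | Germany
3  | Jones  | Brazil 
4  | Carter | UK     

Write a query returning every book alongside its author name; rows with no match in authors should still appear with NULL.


LEFT JOIN keeps every row from books (the left table); where author_id has no match in authors, the author columns become NULL. Walk through each book:
  - book 1 (Falling Leaves): author_id=1 -> matches Brown
  - book 2 (Stone Bridges): author_id=4 -> matches Carter
  - book 3 (Midnight Sun): author_id=NULL, no match -> kept with NULL
  - book 4 (Empty Rooms): author_id=3 -> matches Jones
All 4 rows appear; 1 has NULL author.

SQL:
SELECT a.title, b.name AS author
FROM books a
LEFT JOIN authors b ON a.author_id = b.id

Result:
title          | author
---------------+-------
Falling Leaves | Brown 
Stone Bridges  | Carter
Midnight Sun   | NULL  
Empty Rooms    | Jones 


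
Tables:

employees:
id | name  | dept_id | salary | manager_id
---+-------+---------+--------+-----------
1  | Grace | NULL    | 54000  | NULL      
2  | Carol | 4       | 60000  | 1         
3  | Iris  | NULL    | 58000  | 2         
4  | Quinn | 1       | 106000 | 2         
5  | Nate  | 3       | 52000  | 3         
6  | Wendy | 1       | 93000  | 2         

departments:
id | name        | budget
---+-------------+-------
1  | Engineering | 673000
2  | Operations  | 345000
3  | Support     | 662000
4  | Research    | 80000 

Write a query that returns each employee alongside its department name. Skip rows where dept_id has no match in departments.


INNER JOIN keeps only employees rows whose dept_id matches an id in departments. Walk through each employee:
  - employee 1 (Grace): dept_id=NULL, no match -> dropped
  - employee 2 (Carol): dept_id=4 -> matches Research
  - employee 3 (Iris): dept_id=NULL, no match -> dropped
  - employee 4 (Quinn): dept_id=1 -> matches Engineering
  - employee 5 (Nate): dept_id=3 -> matches Support
  - employee 6 (Wendy): dept_id=1 -> matches Engineering
So 2 of 6 rows are dropped.

SQL:
SELECT a.name, b.name AS department
FROM employees a
INNER JOIN departments b ON a.dept_id = b.id

Result:
name  | department 
------+------------
Carol | Research   
Quinn | Engineering
Nate  | Support    
Wendy | Engineering


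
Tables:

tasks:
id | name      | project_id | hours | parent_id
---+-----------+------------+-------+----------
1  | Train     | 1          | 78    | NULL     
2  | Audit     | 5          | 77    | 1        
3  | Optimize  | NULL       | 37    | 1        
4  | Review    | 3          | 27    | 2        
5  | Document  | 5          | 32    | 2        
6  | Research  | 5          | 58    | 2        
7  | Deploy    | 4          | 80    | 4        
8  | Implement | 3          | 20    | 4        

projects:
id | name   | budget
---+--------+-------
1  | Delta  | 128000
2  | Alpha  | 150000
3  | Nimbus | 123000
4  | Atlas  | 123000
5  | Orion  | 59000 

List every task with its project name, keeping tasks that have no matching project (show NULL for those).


LEFT JOIN keeps every row from tasks (the left table); where project_id has no match in projects, the project columns become NULL. Walk through each task:
  - task 1 (Train): project_id=1 -> matches Delta
  - task 2 (Audit): project_id=5 -> matches Orion
  - task 3 (Optimize): project_id=NULL, no match -> kept with NULL
  - task 4 (Review): project_id=3 -> matches Nimbus
  - task 5 (Document): project_id=5 -> matches Orion
  - task 6 (Research): project_id=5 -> matches Orion
  - task 7 (Deploy): project_id=4 -> matches Atlas
  - task 8 (Implement): project_id=3 -> matches Nimbus
All 8 rows appear; 1 has NULL project.

SQL:
SELECT a.name, b.name AS project
FROM tasks a
LEFT JOIN projects b ON a.project_id = b.id

Result:
name      | project
----------+--------
Train     | Delta  
Audit     | Orion  
Optimize  | NULL   
Review    | Nimbus 
Document  | Orion  
Research  | Orion  
Deploy    | Atlas  
Implement | Nimbus 


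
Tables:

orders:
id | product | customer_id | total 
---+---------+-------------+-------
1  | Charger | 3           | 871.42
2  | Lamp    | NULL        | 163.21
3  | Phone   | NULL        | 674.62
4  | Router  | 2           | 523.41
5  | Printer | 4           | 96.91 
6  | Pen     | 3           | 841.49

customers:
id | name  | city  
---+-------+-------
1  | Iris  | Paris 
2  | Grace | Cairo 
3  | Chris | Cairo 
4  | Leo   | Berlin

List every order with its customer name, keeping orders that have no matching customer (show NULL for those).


LEFT JOIN keeps every row from orders (the left table); where customer_id has no match in customers, the customer columns become NULL. Walk through each order:
  - order 1 (Charger): customer_id=3 -> matches Chris
  - order 2 (Lamp): customer_id=NULL, no match -> kept with NULL
  - order 3 (Phone): customer_id=NULL, no match -> kept with NULL
  - order 4 (Router): customer_id=2 -> matches Grace
  - order 5 (Printer): customer_id=4 -> matches Leo
  - order 6 (Pen): customer_id=3 -> matches Chris
All 6 rows appear; 2 have NULL customer.

SQL:
SELECT a.product, b.name AS customer
FROM orders a
LEFT JOIN customers b ON a.customer_id = b.id

Result:
product | customer
--------+---------
Charger | Chris   
Lamp    | NULL    
Phone   | NULL    
Router  | Grace   
Printer | Leo     
Pen     | Chris   


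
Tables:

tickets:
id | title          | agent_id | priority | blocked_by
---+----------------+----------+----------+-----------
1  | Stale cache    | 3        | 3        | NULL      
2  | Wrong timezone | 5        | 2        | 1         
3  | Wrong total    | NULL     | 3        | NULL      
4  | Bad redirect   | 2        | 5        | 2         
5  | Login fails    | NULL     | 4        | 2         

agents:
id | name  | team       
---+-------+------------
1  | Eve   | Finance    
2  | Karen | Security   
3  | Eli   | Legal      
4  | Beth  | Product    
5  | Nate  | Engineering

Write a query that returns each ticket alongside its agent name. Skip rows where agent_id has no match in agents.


INNER JOIN keeps only tickets rows whose agent_id matches an id in agents. Walk through each ticket:
  - ticket 1 (Stale cache): agent_id=3 -> matches Eli
  - ticket 2 (Wrong timezone): agent_id=5 -> matches Nate
  - ticket 3 (Wrong total): agent_id=NULL, no match -> dropped
  - ticket 4 (Bad redirect): agent_id=2 -> matches Karen
  - ticket 5 (Login fails): agent_id=NULL, no match -> dropped
So 2 of 5 rows are dropped.

SQL:
SELECT a.title, b.name AS agent
FROM tickets a
INNER JOIN agents b ON a.agent_id = b.id

Result:
title          | agent
---------------+------
Stale cache    | Eli  
Wrong timezone | Nate 
Bad redirect   | Karen


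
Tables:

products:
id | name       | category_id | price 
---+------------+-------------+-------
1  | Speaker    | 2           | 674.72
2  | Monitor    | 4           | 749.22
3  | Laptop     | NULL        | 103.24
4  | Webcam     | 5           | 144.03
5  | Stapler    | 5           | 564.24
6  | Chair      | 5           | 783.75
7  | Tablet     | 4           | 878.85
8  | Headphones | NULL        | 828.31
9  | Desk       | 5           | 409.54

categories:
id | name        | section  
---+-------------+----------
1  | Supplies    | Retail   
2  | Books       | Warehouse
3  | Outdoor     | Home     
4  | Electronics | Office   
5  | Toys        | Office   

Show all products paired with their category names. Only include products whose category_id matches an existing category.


INNER JOIN keeps only products rows whose category_id matches an id in categories. Walk through each product:
  - product 1 (Speaker): category_id=2 -> matches Books
  - product 2 (Monitor): category_id=4 -> matches Electronics
  - product 3 (Laptop): category_id=NULL, no match -> dropped
  - product 4 (Webcam): category_id=5 -> matches Toys
  - product 5 (Stapler): category_id=5 -> matches Toys
  - product 6 (Chair): category_id=5 -> matches Toys
  - product 7 (Tablet): category_id=4 -> matches Electronics
  - product 8 (Headphones): category_id=NULL, no match -> dropped
  - product 9 (Desk): category_id=5 -> matches Toys
So 2 of 9 rows are dropped.

SQL:
SELECT a.name, b.name AS category
FROM products a
INNER JOIN categories b ON a.category_id = b.id

Result:
name    | category   
--------+------------
Speaker | Books      
Monitor | Electronics
Webcam  | Toys       
Stapler | Toys       
Chair   | Toys       
Tablet  | Electronics
Desk    | Toys       


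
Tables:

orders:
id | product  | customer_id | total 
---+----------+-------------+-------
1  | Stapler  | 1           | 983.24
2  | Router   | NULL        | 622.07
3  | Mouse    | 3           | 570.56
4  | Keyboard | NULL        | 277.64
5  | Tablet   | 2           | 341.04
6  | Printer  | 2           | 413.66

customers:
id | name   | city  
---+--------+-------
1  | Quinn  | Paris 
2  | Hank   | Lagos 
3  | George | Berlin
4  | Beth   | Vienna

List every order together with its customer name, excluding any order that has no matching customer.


INNER JOIN keeps only orders rows whose customer_id matches an id in customers. Walk through each order:
  - order 1 (Stapler): customer_id=1 -> matches Quinn
  - order 2 (Router): customer_id=NULL, no match -> dropped
  - order 3 (Mouse): customer_id=3 -> matches George
  - order 4 (Keyboard): customer_id=NULL, no match -> dropped
  - order 5 (Tablet): customer_id=2 -> matches Hank
  - order 6 (Printer): customer_id=2 -> matches Hank
So 2 of 6 rows are dropped.

SQL:
SELECT a.product, b.name AS customer
FROM orders a
INNER JOIN customers b ON a.customer_id = b.id

Result:
product | customer
--------+---------
Stapler | Quinn   
Mouse   | George  
Tablet  | Hank    
Printer | Hank    


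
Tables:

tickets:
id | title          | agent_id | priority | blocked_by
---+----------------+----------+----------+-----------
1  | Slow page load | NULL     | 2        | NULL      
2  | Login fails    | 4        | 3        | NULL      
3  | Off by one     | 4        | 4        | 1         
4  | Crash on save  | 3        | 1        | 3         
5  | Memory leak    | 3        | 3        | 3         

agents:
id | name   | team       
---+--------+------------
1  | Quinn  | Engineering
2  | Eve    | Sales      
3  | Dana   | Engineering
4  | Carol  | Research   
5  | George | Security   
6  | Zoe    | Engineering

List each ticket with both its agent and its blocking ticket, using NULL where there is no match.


Two LEFT JOINs from the same base table tickets: one to agents via agent_id, one to tickets itself via blocked_by. Both are LEFT so every ticket is preserved.
Match against agents:
  - ticket 1 (Slow page load): agent_id=NULL, no match -> kept with NULL
  - ticket 2 (Login fails): agent_id=4 -> matches Carol
  - ticket 3 (Off by one): agent_id=4 -> matches Carol
  - ticket 4 (Crash on save): agent_id=3 -> matches Dana
  - ticket 5 (Memory leak): agent_id=3 -> matches Dana
Match against tickets (self):
  - ticket 1 (Slow page load): blocked_by=NULL -> NULL
  - ticket 2 (Login fails): blocked_by=NULL -> NULL
  - ticket 3 (Off by one): blocked_by=1 -> Slow page load
  - ticket 4 (Crash on save): blocked_by=3 -> Off by one
  - ticket 5 (Memory leak): blocked_by=3 -> Off by one

SQL:
SELECT a.title, b.name AS agent, c.title AS blocked_by
FROM tickets a
LEFT JOIN agents b ON a.agent_id = b.id
LEFT JOIN tickets c ON a.blocked_by = c.id

Result:
title          | agent | blocked_by    
---------------+-------+---------------
Slow page load | NULL  | NULL          
Login fails    | Carol | NULL          
Off by one     | Carol | Slow page load
Crash on save  | Dana  | Off by one    
Memory leak    | Dana  | Off by one    


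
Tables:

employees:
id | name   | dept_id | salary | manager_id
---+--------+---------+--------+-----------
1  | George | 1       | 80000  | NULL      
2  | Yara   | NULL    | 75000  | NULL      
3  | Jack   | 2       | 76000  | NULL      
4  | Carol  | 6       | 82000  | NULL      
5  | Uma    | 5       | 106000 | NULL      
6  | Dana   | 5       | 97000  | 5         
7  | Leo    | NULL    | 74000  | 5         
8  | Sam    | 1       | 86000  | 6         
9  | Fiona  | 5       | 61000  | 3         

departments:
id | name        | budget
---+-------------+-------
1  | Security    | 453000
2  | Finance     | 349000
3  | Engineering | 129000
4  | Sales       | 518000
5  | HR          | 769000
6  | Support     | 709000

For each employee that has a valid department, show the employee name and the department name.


INNER JOIN keeps only employees rows whose dept_id matches an id in departments. Walk through each employee:
  - employee 1 (George): dept_id=1 -> matches Security
  - employee 2 (Yara): dept_id=NULL, no match -> dropped
  - employee 3 (Jack): dept_id=2 -> matches Finance
  - employee 4 (Carol): dept_id=6 -> matches Support
  - employee 5 (Uma): dept_id=5 -> matches HR
  - employee 6 (Dana): dept_id=5 -> matches HR
  - employee 7 (Leo): dept_id=NULL, no match -> dropped
  - employee 8 (Sam): dept_id=1 -> matches Security
  - employee 9 (Fiona): dept_id=5 -> matches HR
So 2 of 9 rows are dropped.

SQL:
SELECT a.name, b.name AS department
FROM employees a
INNER JOIN departments b ON a.dept_id = b.id

Result:
name   | department
-------+-----------
George | Security  
Jack   | Finance   
Carol  | Support   
Uma    | HR        
Dana   | HR        
Sam    | Security  
Fiona  | HR        


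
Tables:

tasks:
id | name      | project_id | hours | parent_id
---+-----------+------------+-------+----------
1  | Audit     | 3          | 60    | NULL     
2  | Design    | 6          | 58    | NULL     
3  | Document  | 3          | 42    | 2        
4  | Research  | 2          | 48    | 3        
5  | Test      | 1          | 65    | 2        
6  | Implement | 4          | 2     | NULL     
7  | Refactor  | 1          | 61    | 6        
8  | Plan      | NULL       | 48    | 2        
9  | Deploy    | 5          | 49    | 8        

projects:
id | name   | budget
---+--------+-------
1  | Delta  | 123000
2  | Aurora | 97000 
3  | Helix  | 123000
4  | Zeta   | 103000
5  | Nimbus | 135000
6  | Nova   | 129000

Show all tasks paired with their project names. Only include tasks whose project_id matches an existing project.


INNER JOIN keeps only tasks rows whose project_id matches an id in projects. Walk through each task:
  - task 1 (Audit): project_id=3 -> matches Helix
  - task 2 (Design): project_id=6 -> matches Nova
  - task 3 (Document): project_id=3 -> matches Helix
  - task 4 (Research): project_id=2 -> matches Aurora
  - task 5 (Test): project_id=1 -> matches Delta
  - task 6 (Implement): project_id=4 -> matches Zeta
  - task 7 (Refactor): project_id=1 -> matches Delta
  - task 8 (Plan): project_id=NULL, no match -> dropped
  - task 9 (Deploy): project_id=5 -> matches Nimbus
So 1 of 9 rows is dropped.

SQL:
SELECT a.name, b.name AS project
FROM tasks a
INNER JOIN projects b ON a.project_id = b.id

Result:
name      | project
----------+--------
Audit     | Helix  
Design    | Nova   
Document  | Helix  
Research  | Aurora 
Test      | Delta  
Implement | Zeta   
Refactor  | Delta  
Deploy    | Nimbus 


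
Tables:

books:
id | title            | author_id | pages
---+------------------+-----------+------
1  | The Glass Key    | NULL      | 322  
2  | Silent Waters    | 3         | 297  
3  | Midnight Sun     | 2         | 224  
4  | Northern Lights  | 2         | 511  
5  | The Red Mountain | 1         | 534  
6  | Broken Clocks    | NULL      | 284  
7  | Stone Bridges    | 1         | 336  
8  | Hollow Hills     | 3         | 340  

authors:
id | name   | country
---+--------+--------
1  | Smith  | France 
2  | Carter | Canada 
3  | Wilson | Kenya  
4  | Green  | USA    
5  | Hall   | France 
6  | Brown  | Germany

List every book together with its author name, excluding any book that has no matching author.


INNER JOIN keeps only books rows whose author_id matches an id in authors. Walk through each book:
  - book 1 (The Glass Key): author_id=NULL, no match -> dropped
  - book 2 (Silent Waters): author_id=3 -> matches Wilson
  - book 3 (Midnight Sun): author_id=2 -> matches Carter
  - book 4 (Northern Lights): author_id=2 -> matches Carter
  - book 5 (The Red Mountain): author_id=1 -> matches Smith
  - book 6 (Broken Clocks): author_id=NULL, no match -> dropped
  - book 7 (Stone Bridges): author_id=1 -> matches Smith
  - book 8 (Hollow Hills): author_id=3 -> matches Wilson
So 2 of 8 rows are dropped.

SQL:
SELECT a.title, b.name AS author
FROM books a
INNER JOIN authors b ON a.author_id = b.id

Result:
title            | author
-----------------+-------
Silent Waters    | Wilson
Midnight Sun     | Carter
Northern Lights  | Carter
The Red Mountain | Smith 
Stone Bridges    | Smith 
Hollow Hills     | Wilson


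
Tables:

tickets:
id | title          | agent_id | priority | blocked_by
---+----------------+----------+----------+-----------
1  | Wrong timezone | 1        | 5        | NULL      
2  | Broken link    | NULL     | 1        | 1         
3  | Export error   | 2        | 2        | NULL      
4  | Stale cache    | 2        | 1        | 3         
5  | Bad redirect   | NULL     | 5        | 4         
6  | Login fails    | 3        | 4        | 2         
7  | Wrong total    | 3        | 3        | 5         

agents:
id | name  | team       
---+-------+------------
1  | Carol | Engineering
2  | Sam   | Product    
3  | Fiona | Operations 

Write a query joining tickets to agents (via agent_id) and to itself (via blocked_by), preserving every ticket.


Two LEFT JOINs from the same base table tickets: one to agents via agent_id, one to tickets itself via blocked_by. Both are LEFT so every ticket is preserved.
Match against agents:
  - ticket 1 (Wrong timezone): agent_id=1 -> matches Carol
  - ticket 2 (Broken link): agent_id=NULL, no match -> kept with NULL
  - ticket 3 (Export error): agent_id=2 -> matches Sam
  - ticket 4 (Stale cache): agent_id=2 -> matches Sam
  - ticket 5 (Bad redirect): agent_id=NULL, no match -> kept with NULL
  - ticket 6 (Login fails): agent_id=3 -> matches Fiona
  - ticket 7 (Wrong total): agent_id=3 -> matches Fiona
Match against tickets (self):
  - ticket 1 (Wrong timezone): blocked_by=NULL -> NULL
  - ticket 2 (Broken link): blocked_by=1 -> Wrong timezone
  - ticket 3 (Export error): blocked_by=NULL -> NULL
  - ticket 4 (Stale cache): blocked_by=3 -> Export error
  - ticket 5 (Bad redirect): blocked_by=4 -> Stale cache
  - ticket 6 (Login fails): blocked_by=2 -> Broken link
  - ticket 7 (Wrong total): blocked_by=5 -> Bad redirect

SQL:
SELECT a.title, b.name AS agent, c.title AS blocked_by
FROM tickets a
LEFT JOIN agents b ON a.agent_id = b.id
LEFT JOIN tickets c ON a.blocked_by = c.id

Result:
title          | agent | blocked_by    
---------------+-------+---------------
Wrong timezone | Carol | NULL          
Broken link    | NULL  | Wrong timezone
Export error   | Sam   | NULL          
Stale cache    | Sam   | Export error  
Bad redirect   | NULL  | Stale cache   
Login fails    | Fiona | Broken link   
Wrong total    | Fiona | Bad redirect  
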